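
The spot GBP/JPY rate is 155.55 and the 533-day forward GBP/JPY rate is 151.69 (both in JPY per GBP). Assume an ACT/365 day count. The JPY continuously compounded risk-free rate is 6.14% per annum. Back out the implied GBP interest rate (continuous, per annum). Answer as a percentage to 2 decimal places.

F = S·e^((r_JPY − r_GBP)T) ⇒ r_GBP = r_JPY − ln(F/S)/T
ln(151.69/155.55) = -0.025128; /(533/365) = -0.017208
r_GBP = 0.0614 + 0.017208 = 0.078608
r_GBP = 7.86%

7.86%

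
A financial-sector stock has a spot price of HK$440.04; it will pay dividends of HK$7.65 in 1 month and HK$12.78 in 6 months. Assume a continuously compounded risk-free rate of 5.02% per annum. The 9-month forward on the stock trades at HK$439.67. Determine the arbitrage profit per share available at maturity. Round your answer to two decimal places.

HK$3.60 per share

PV(dividends) I = 7.65·e^(−0.0502·1/12) + 12.78·e^(−0.0502·6/12) = 20.0813
Fair forward F* = (S − I)·e^(rT) = (440.04 − 20.0813)·e^0.037650 = 419.9587 × 1.038368 = 436.0717
Market HK$439.67 > fair 436.0717: forward overpriced → cash-and-carry (borrow at r, buy the stock and collect the dividends, short the forward).
Profit at T = |F_mkt − F*| = |439.67 − 436.0717| = HK$3.60 per share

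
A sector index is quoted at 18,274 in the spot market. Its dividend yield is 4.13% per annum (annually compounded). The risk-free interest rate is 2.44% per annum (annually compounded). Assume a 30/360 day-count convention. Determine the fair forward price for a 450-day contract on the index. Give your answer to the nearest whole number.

F = S · (1+r)^T / (1+q)^T
= 18274 × 1.030592 / 1.051889 = 18274 × 0.979754
F = 17,904

17,904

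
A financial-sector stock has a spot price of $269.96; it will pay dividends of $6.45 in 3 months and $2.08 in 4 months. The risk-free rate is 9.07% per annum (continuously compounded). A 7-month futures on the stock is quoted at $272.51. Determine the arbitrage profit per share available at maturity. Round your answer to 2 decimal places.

$3.34 per share

PV(dividends) I = 6.45·e^(−0.0907·3/12) + 2.08·e^(−0.0907·4/12) = 8.3234
Fair futures F* = (S − I)·e^(rT) = (269.96 − 8.3234)·e^0.052908 = 261.6366 × 1.054333 = 275.8521
Market $272.51 < fair 275.8521: forward underpriced → reverse cash-and-carry (short the stock, invest proceeds at r, pay the dividends, go long the forward).
Profit at T = |F_mkt − F*| = |272.51 − 275.8521| = $3.34 per share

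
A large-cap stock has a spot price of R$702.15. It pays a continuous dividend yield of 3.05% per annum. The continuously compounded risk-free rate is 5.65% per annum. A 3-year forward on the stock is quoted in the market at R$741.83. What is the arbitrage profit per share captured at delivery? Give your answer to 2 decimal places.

R$17.28 per share

Fair forward: F* = S·e^(carry·T), with carry = (r − q) = 0.0565 − 0.0305 = 0.0260
F* = 702.15 · e^(0.0260 × 3) = 702.15 · e^0.078000 = 702.15 × 1.081123 = R$759.1105
Market R$741.83 < fair R$759.1105: forward underpriced → reverse cash-and-carry (short spot, go long the forward).
At maturity, profit = |F_mkt − F*| = |741.83 − 759.1105| = R$17.28 per share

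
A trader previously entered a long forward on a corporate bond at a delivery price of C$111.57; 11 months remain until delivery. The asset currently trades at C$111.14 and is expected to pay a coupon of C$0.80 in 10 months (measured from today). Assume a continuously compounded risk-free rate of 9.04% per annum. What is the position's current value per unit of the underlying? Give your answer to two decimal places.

PV(remaining coupons) I = 0.80·e^(−0.0904·10/12) = 0.7419
Current forward F = (S − I)·e^(rT) = (111.14 − 0.7419)·e^(0.0904·11/12) = 110.3981 × 1.086397 = 119.9362
Value (long) = (F − K)·e^(−rT) = (119.9362 − 111.57) × 0.920474 = 7.7009
Value = C$7.70

C$7.70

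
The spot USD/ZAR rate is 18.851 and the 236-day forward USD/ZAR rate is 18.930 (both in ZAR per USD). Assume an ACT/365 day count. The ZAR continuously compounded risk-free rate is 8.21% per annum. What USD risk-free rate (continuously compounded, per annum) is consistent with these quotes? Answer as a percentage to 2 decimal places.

F = S·e^((r_ZAR − r_USD)T) ⇒ r_USD = r_ZAR − ln(F/S)/T
ln(18.930/18.851) = 0.004182; /(236/365) = 0.006468
r_USD = 0.0821 − 0.006468 = 0.075632
r_USD = 7.56%

7.56%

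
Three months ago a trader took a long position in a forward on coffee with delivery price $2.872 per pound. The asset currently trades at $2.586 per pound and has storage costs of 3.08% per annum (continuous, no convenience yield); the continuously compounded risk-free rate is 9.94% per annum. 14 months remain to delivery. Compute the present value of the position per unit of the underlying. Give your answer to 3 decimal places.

$0.123 per pound

Current fair forward for the remaining 14 months: F = S·e^((r + u)·T), (r + u) = 0.0994 + 0.0308 = 0.1302
F = 2.586 · e^(0.1302 × 14/12) = 2.586 × 1.164044 = 3.0102
Value of long forward = (F − K)·e^(−rT) = (3.0102 − 2.872) · e^(−0.0994·14/12)
= 0.1382 × 0.890505 = 0.123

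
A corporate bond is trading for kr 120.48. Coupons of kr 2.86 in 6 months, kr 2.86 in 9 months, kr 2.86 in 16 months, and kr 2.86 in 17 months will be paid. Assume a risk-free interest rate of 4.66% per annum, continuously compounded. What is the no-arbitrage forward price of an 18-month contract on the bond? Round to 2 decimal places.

kr 117.49

PV(coupons) I = 2.86·e^(−0.0466·6/12) + 2.86·e^(−0.0466·9/12) + 2.86·e^(−0.0466·16/12) + 2.86·e^(−0.0466·17/12)
I = 2.7941 + 2.7618 + 2.6877 + 2.6773 = 10.9209
F = (S − I)·e^(rT) = (120.48 − 10.9209) · e^(0.0466·18/12)
= 109.5591 · e^0.069900 = 109.5591 × 1.072401 = kr 117.49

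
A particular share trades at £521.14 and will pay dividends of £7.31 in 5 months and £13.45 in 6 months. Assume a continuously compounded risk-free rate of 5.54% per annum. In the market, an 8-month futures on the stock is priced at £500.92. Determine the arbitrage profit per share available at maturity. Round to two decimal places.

£18.84 per share

PV(dividends) I = 7.31·e^(−0.0554·5/12) + 13.45·e^(−0.0554·6/12) = 20.2257
Fair futures F* = (S − I)·e^(rT) = (521.14 − 20.2257)·e^0.036933 = 500.9143 × 1.037623 = 519.7602
Market £500.92 < fair 519.7602: forward underpriced → reverse cash-and-carry (short the stock, invest proceeds at r, pay the dividends, go long the forward).
Profit at T = |F_mkt − F*| = |500.92 − 519.7602| = £18.84 per share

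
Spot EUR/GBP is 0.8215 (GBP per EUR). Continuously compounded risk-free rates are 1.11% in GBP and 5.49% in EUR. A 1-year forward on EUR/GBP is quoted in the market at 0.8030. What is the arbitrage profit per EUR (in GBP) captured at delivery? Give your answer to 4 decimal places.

Fair forward: F* = S·e^(carry·T), with carry = (r_GBP − r_EUR) = 0.0111 − 0.0549 = -0.0438
F* = 0.8215 · e^(-0.0438 × 1) = 0.8215 · e^-0.043800 = 0.8215 × 0.957145 = 0.7863
Market 0.8030 > fair 0.7863: forward overpriced → cash-and-carry (buy spot, short the forward).
At maturity, profit = |F_mkt − F*| = |0.8030 − 0.7863| = 0.0167 per EUR (in GBP)

0.0167 per EUR (in GBP)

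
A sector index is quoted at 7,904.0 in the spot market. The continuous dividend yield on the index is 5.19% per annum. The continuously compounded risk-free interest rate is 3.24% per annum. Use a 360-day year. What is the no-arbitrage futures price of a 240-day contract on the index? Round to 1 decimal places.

F = S·e^((r − q)T) = 7904.0 · e^((0.0324 − 0.0519) × 240/360)
= 7904.0 · e^-0.013000 = 7904.0 × 0.987084
F = 7,801.9

7,801.9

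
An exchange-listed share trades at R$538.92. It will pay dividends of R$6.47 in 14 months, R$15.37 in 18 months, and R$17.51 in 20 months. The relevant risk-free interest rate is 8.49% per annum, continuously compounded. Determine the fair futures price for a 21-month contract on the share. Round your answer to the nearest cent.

PV(dividends) I = 6.47·e^(−0.0849·14/12) + 15.37·e^(−0.0849·18/12) + 17.51·e^(−0.0849·20/12)
I = 5.8599 + 13.5321 + 15.1996 = 34.5916
F = (S − I)·e^(rT) = (538.92 − 34.5916) · e^(0.0849·21/12)
= 504.3284 · e^0.148575 = 504.3284 × 1.160180 = R$585.11

R$585.11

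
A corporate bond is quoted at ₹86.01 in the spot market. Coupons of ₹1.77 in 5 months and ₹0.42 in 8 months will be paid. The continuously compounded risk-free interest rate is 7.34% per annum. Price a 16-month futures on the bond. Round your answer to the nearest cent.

PV(coupons) I = 1.77·e^(−0.0734·5/12) + 0.42·e^(−0.0734·8/12)
I = 1.7167 + 0.3999 = 2.1166
F = (S − I)·e^(rT) = (86.01 − 2.1166) · e^(0.0734·16/12)
= 83.8934 · e^0.097867 = 83.8934 × 1.102816 = ₹92.52

₹92.52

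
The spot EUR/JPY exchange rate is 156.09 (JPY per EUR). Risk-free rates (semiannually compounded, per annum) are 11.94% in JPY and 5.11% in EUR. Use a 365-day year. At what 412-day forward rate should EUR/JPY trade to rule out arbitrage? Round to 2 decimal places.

By covered interest parity, F = S · (1+r_JPY/2)^(2T) / (1+r_EUR/2)^(2T)
= 156.09 × 1.139860 / 1.058609 = 156.09 × 1.076753
F = 168.07 JPY per EUR

168.07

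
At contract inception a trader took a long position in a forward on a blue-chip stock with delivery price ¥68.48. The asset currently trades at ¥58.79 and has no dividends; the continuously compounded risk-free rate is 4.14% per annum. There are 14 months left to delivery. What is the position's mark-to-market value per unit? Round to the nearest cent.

-¥6.46

Current fair forward for the remaining 14 months: F = S·e^(r·T), r = 0.0414
F = 58.79 · e^(0.0414 × 14/12) = 58.79 × 1.049485 = 61.6992
Value of long forward = (F − K)·e^(−rT) = (61.6992 − 68.48) · e^(−0.0414·14/12)
= -6.7808 × 0.952848 = -6.46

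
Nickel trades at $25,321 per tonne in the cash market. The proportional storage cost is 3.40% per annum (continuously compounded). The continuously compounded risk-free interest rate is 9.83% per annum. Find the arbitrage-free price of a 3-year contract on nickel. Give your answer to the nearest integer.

Net carry = r + u − y = 0.0983 + 0.0340 − 0.0000 = 0.1323
F = S·e^((r+u−y)T) = 25321 · e^(0.1323 × 3) = 25321 · e^0.396900
= 25321 × 1.487207 = $37,658 per tonne

$37,658 per tonne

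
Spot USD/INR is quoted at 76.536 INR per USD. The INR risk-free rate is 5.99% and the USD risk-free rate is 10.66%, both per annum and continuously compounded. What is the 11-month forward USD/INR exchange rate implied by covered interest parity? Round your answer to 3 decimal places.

73.329

F = S·e^((r_INR − r_USD)T) = 76.536 · e^((0.0599 − 0.1066) × 11/12)
= 76.536 · e^-0.042808 = 76.536 × 0.958095
F = 73.329 INR per USD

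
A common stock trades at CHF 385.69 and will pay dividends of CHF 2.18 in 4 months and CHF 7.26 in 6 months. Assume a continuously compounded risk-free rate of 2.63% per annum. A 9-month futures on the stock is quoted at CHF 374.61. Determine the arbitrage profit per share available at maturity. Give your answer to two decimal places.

PV(dividends) I = 2.18·e^(−0.0263·4/12) + 7.26·e^(−0.0263·6/12) = 9.3261
Fair futures F* = (S − I)·e^(rT) = (385.69 − 9.3261)·e^0.019725 = 376.3639 × 1.019921 = 383.8614
Market CHF 374.61 < fair 383.8614: forward underpriced → reverse cash-and-carry (short the stock, invest proceeds at r, pay the dividends, go long the forward).
Profit at T = |F_mkt − F*| = |374.61 − 383.8614| = CHF 9.25 per share

CHF 9.25 per share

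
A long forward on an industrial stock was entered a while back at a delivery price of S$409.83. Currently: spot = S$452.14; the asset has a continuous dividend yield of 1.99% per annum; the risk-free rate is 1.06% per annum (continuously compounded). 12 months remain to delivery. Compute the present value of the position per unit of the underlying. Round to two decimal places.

S$37.72

Current fair forward for the remaining 12 months: F = S·e^((r − q)·T), (r − q) = 0.0106 − 0.0199 = -0.0093
F = 452.14 · e^(-0.0093 × 12/12) = 452.14 × 0.990743 = 447.9545
Value of long forward = (F − K)·e^(−rT) = (447.9545 − 409.83) · e^(−0.0106·12/12)
= 38.1245 × 0.989456 = 37.72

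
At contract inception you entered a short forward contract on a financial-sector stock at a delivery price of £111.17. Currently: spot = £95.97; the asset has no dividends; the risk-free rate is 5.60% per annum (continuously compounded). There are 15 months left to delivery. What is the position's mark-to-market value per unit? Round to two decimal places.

Current fair forward for the remaining 15 months: F = S·e^(r·T), r = 0.0560
F = 95.97 · e^(0.0560 × 15/12) = 95.97 × 1.072508 = 102.9286
Value of long forward = (F − K)·e^(−rT) = (102.9286 − 111.17) · e^(−0.0560·15/12)
= -8.2414 × 0.932394 = -7.68
Short position value = −(long value) = £7.68

£7.68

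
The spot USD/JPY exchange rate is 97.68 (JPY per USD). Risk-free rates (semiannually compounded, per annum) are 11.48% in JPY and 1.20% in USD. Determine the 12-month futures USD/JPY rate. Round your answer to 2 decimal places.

By covered interest parity, F = S · (1+r_JPY/2)^(2T) / (1+r_USD/2)^(2T)
= 97.68 × 1.118095 / 1.012036 = 97.68 × 1.104798
F = 107.92 JPY per USD

107.92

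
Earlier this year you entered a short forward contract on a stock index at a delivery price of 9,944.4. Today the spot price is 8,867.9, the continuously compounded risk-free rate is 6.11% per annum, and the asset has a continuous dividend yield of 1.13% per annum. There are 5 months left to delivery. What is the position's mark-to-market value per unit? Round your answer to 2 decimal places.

868.18

Current fair forward for the remaining 5 months: F = S·e^((r − q)·T), (r − q) = 0.0611 − 0.0113 = 0.0498
F = 8867.9 · e^(0.0498 × 5/12) = 8867.9 × 1.02096678 = 9053.8313
Value of long forward = (F − K)·e^(−rT) = (9053.8313 − 9944.4) · e^(−0.0611·5/12)
= -890.5687 × 0.97486300 = -868.18
Short position value = −(long value) = 868.18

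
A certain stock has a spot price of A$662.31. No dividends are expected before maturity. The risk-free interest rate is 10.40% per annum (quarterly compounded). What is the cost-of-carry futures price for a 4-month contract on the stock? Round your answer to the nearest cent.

F = S · (1+r/4)^(4T)
= 662.31 × 1.034816
F = A$685.37

A$685.37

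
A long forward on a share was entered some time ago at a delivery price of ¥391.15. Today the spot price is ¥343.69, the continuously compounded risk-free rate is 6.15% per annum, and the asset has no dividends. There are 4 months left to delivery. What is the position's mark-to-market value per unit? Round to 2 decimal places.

Current fair forward for the remaining 4 months: F = S·e^(r·T), r = 0.0615
F = 343.69 · e^(0.0615 × 4/12) = 343.69 × 1.020712 = 350.8085
Value of long forward = (F − K)·e^(−rT) = (350.8085 − 391.15) · e^(−0.0615·4/12)
= -40.3415 × 0.979709 = -39.52

-¥39.52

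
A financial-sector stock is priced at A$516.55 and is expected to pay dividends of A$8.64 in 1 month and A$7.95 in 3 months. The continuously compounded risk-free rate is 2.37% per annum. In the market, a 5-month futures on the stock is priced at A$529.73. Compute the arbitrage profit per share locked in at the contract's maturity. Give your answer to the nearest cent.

A$24.74 per share

PV(dividends) I = 8.64·e^(−0.0237·1/12) + 7.95·e^(−0.0237·3/12) = 16.5260
Fair futures F* = (S − I)·e^(rT) = (516.55 − 16.5260)·e^0.009875 = 500.0240 × 1.009924 = 504.9862
Market A$529.73 > fair 504.9862: forward overpriced → cash-and-carry (borrow at r, buy the stock and collect the dividends, short the forward).
Profit at T = |F_mkt − F*| = |529.73 − 504.9862| = A$24.74 per share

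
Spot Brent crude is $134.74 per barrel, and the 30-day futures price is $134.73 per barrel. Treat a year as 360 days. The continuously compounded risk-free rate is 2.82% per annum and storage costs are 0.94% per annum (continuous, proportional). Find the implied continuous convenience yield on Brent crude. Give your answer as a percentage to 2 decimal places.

F = S·e^((r+u−y)T) ⇒ (r+u−y) = ln(F/S)/T
ln(134.73/134.74) = -0.000074; /T ⇒ -0.000888
y = r + u − ln(F/S)/T = 0.0282 + 0.0094 + 0.000888 = 0.038488
y = 3.85%

3.85%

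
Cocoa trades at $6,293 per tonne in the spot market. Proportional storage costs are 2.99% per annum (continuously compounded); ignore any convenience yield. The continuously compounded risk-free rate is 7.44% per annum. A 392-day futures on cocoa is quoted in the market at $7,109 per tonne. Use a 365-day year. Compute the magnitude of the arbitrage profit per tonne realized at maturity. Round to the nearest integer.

$70 per tonne

Fair futures: F* = S·e^(carry·T), with carry = (r + u) = 0.0744 + 0.0299 = 0.1043
F* = 6293 · e^(0.1043 × 392/365) = 6293 · e^0.112015 = 6293 × 1.118530 = $7038.9093
Market $7109 > fair $7038.9093: forward overpriced → cash-and-carry (buy spot, short the forward).
At maturity, profit = |F_mkt − F*| = |7109 − 7038.9093| = $70 per tonne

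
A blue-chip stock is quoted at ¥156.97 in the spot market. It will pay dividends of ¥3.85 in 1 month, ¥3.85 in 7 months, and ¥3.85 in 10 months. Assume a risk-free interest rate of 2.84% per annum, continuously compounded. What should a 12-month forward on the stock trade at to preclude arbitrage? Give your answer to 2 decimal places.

PV(dividends) I = 3.85·e^(−0.0284·1/12) + 3.85·e^(−0.0284·7/12) + 3.85·e^(−0.0284·10/12)
I = 3.8409 + 3.7867 + 3.7600 = 11.3876
F = (S − I)·e^(rT) = (156.97 − 11.3876) · e^(0.0284·12/12)
= 145.5824 · e^0.028400 = 145.5824 × 1.028807 = ¥149.78

¥149.78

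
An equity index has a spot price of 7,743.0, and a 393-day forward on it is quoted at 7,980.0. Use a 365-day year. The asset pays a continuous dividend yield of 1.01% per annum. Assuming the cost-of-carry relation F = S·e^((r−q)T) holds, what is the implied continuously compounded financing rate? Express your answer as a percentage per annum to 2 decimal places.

3.81%

From F = S·e^((r−q)T): (r − q) = ln(F/S)/T
ln(7980.0/7743.0) = ln(1.030608) = 0.030149
(r − q) = 0.030149 / (393/365) = 0.028001
r = ln(F/S)/T + q = 0.028001 + 0.0101 = 0.038101
r = 3.81%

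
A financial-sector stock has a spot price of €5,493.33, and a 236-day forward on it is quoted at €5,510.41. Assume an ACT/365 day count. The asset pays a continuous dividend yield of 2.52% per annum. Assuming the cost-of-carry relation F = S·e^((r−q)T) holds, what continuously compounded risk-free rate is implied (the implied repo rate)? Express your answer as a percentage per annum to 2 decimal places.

From F = S·e^((r−q)T): (r − q) = ln(F/S)/T
ln(5510.41/5493.33) = ln(1.003109) = 0.003104
(r − q) = 0.003104 / (236/365) = 0.004801
r = ln(F/S)/T + q = 0.004801 + 0.0252 = 0.030001
r = 3.00%

3.00%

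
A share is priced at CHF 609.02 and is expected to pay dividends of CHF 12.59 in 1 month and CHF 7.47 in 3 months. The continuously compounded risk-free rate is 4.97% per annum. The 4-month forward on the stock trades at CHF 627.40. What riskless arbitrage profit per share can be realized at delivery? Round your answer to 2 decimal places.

PV(dividends) I = 12.59·e^(−0.0497·1/12) + 7.47·e^(−0.0497·3/12) = 19.9157
Fair forward F* = (S − I)·e^(rT) = (609.02 − 19.9157)·e^0.016567 = 589.1043 × 1.016705 = 598.9453
Market CHF 627.40 > fair 598.9453: forward overpriced → cash-and-carry (borrow at r, buy the stock and collect the dividends, short the forward).
Profit at T = |F_mkt − F*| = |627.40 − 598.9453| = CHF 28.45 per share

CHF 28.45 per share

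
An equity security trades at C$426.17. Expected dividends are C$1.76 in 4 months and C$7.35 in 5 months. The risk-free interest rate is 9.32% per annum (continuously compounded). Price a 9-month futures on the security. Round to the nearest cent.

PV(dividends) I = 1.76·e^(−0.0932·4/12) + 7.35·e^(−0.0932·5/12)
I = 1.7062 + 7.0700 = 8.7762
F = (S − I)·e^(rT) = (426.17 − 8.7762) · e^(0.0932·9/12)
= 417.3938 · e^0.069900 = 417.3938 × 1.072401 = C$447.61

C$447.61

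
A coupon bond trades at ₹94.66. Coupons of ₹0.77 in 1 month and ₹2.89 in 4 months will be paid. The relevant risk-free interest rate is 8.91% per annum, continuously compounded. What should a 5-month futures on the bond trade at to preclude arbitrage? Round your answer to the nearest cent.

PV(coupons) I = 0.77·e^(−0.0891·1/12) + 2.89·e^(−0.0891·4/12)
I = 0.7643 + 2.8054 = 3.5697
F = (S − I)·e^(rT) = (94.66 − 3.5697) · e^(0.0891·5/12)
= 91.0903 · e^0.037125 = 91.0903 × 1.037823 = ₹94.54

₹94.54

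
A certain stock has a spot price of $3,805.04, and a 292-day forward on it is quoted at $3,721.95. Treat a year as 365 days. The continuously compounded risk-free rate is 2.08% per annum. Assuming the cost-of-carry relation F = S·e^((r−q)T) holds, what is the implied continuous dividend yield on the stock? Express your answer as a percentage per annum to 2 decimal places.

From F = S·e^((r−q)T): (r − q) = ln(F/S)/T
ln(3721.95/3805.04) = ln(0.978163) = -0.022079
(r − q) = -0.022079 / (292/365) = -0.027599
q = r − ln(F/S)/T = 0.0208 + 0.027599 = 0.048399
q = 4.84%

4.84%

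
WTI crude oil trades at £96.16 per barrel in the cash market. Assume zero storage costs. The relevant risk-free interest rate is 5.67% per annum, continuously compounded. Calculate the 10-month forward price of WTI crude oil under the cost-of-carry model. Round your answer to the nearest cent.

£100.81 per barrel

F = S·e^(rT) = 96.16 · e^(0.0567 × 10/12) = 96.16 · e^0.047250
= 96.16 × 1.048384 = £100.81 per barrel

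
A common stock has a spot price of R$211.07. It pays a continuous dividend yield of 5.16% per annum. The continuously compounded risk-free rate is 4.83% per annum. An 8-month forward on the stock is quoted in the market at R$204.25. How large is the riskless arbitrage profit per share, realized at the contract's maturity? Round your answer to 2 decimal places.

Fair forward: F* = S·e^(carry·T), with carry = (r − q) = 0.0483 − 0.0516 = -0.0033
F* = 211.07 · e^(-0.0033 × 8/12) = 211.07 · e^-0.002200 = 211.07 × 0.997802 = R$210.6061
Market R$204.25 < fair R$210.6061: forward underpriced → reverse cash-and-carry (short spot, go long the forward).
At maturity, profit = |F_mkt − F*| = |204.25 − 210.6061| = R$6.36 per share

R$6.36 per share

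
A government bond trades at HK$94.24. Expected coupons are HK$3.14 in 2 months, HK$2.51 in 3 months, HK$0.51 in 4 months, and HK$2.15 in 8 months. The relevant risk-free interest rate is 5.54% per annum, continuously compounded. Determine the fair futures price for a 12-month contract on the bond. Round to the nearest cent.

PV(coupons) I = 3.14·e^(−0.0554·2/12) + 2.51·e^(−0.0554·3/12) + 0.51·e^(−0.0554·4/12) + 2.15·e^(−0.0554·8/12)
I = 3.1111 + 2.4755 + 0.5007 + 2.0720 = 8.1593
F = (S − I)·e^(rT) = (94.24 − 8.1593) · e^(0.0554·12/12)
= 86.0807 · e^0.055400 = 86.0807 × 1.056963 = HK$90.98

HK$90.98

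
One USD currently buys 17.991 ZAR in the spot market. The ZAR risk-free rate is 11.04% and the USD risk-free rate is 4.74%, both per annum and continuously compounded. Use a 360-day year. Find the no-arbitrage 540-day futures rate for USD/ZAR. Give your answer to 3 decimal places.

19.774

F = S·e^((r_ZAR − r_USD)T) = 17.991 · e^((0.1104 − 0.0474) × 540/360)
= 17.991 · e^0.094500 = 17.991 × 1.099109
F = 19.774 ZAR per USD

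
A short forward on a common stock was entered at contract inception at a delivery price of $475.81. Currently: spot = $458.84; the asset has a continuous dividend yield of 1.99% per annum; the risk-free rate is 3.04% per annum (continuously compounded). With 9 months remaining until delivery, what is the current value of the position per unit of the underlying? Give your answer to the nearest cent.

$13.04

Current fair forward for the remaining 9 months: F = S·e^((r − q)·T), (r − q) = 0.0304 − 0.0199 = 0.0105
F = 458.84 · e^(0.0105 × 9/12) = 458.84 × 1.007906 = 462.4676
Value of long forward = (F − K)·e^(−rT) = (462.4676 − 475.81) · e^(−0.0304·9/12)
= -13.3424 × 0.977458 = -13.04
Short position value = −(long value) = $13.04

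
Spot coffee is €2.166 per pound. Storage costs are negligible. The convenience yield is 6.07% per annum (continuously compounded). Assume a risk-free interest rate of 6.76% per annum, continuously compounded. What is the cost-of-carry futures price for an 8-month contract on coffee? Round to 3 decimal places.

Net carry = r + u − y = 0.0676 + 0.0000 − 0.0607 = 0.0069
F = S·e^((r+u−y)T) = 2.166 · e^(0.0069 × 8/12) = 2.166 · e^0.004600
= 2.166 × 1.004611 = €2.176 per pound

€2.176 per pound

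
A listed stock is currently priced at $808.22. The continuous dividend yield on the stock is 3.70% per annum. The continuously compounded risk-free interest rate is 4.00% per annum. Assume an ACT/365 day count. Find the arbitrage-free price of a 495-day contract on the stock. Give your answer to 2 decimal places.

$811.51

F = S·e^((r − q)T) = 808.22 · e^((0.0400 − 0.0370) × 495/365)
= 808.22 · e^0.004068 = 808.22 × 1.004076
F = $811.51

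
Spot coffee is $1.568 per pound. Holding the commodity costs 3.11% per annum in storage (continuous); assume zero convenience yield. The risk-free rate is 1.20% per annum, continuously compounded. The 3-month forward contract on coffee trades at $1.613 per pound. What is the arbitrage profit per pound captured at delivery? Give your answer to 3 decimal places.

$0.028 per pound

Fair forward: F* = S·e^(carry·T), with carry = (r + u) = 0.0120 + 0.0311 = 0.0431
F* = 1.568 · e^(0.0431 × 3/12) = 1.568 · e^0.010775 = 1.568 × 1.010833 = $1.5850
Market $1.613 > fair $1.5850: forward overpriced → cash-and-carry (buy spot, short the forward).
At maturity, profit = |F_mkt − F*| = |1.613 − 1.5850| = $0.028 per pound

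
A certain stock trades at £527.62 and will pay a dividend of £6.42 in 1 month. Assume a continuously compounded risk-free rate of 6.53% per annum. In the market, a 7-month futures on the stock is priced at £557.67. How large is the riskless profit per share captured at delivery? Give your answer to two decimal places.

£16.20 per share

PV(dividends) I = 6.42·e^(−0.0653·1/12) = 6.3852
Fair futures F* = (S − I)·e^(rT) = (527.62 − 6.3852)·e^0.038092 = 521.2348 × 1.038827 = 541.4728
Market £557.67 > fair 541.4728: forward overpriced → cash-and-carry (borrow at r, buy the stock and collect the dividends, short the forward).
Profit at T = |F_mkt − F*| = |557.67 − 541.4728| = £16.20 per share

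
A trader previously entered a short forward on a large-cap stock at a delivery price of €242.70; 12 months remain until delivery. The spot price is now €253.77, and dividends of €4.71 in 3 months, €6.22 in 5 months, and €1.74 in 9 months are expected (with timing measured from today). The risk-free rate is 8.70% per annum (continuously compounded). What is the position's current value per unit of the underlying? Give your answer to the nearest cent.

-€19.06

PV(remaining dividends) I = 4.71·e^(−0.0870·3/12) + 6.22·e^(−0.0870·5/12) + 1.74·e^(−0.0870·9/12) = 12.2373
Current forward F = (S − I)·e^(rT) = (253.77 − 12.2373)·e^(0.0870·12/12) = 241.5327 × 1.090897 = 263.4873
Value (long) = (F − K)·e^(−rT) = (263.4873 − 242.70) × 0.916677 = 19.0552
Short position value = −(long value) = -€19.06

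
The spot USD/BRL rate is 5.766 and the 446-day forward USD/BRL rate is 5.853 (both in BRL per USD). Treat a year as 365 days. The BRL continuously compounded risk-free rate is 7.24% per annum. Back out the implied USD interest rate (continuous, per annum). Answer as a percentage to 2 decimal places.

F = S·e^((r_BRL − r_USD)T) ⇒ r_USD = r_BRL − ln(F/S)/T
ln(5.853/5.766) = 0.014976; /(446/365) = 0.012256
r_USD = 0.0724 − 0.012256 = 0.060144
r_USD = 6.01%

6.01%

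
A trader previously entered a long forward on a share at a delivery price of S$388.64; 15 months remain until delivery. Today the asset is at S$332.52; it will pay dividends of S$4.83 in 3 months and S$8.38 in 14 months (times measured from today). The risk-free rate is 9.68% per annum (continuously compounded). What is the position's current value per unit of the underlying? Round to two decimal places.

PV(remaining dividends) I = 4.83·e^(−0.0968·3/12) + 8.38·e^(−0.0968·14/12) = 12.1996
Current forward F = (S − I)·e^(rT) = (332.52 − 12.1996)·e^(0.0968·15/12) = 320.3204 × 1.128625 = 361.5216
Value (long) = (F − K)·e^(−rT) = (361.5216 − 388.64) × 0.886034 = -24.0278
Value = -S$24.03

-S$24.03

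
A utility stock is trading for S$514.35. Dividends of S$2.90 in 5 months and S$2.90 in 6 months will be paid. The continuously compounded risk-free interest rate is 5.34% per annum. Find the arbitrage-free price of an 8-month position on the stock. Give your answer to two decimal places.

PV(dividends) I = 2.90·e^(−0.0534·5/12) + 2.90·e^(−0.0534·6/12)
I = 2.8362 + 2.8236 = 5.6598
F = (S − I)·e^(rT) = (514.35 − 5.6598) · e^(0.0534·8/12)
= 508.6902 · e^0.035600 = 508.6902 × 1.036241 = S$527.13

S$527.13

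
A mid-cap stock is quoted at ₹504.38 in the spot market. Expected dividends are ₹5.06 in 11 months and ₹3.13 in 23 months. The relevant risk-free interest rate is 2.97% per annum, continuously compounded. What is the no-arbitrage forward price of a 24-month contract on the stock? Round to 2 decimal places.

PV(dividends) I = 5.06·e^(−0.0297·11/12) + 3.13·e^(−0.0297·23/12)
I = 4.9241 + 2.9568 = 7.8809
F = (S − I)·e^(rT) = (504.38 − 7.8809) · e^(0.0297·24/12)
= 496.4991 · e^0.059400 = 496.4991 × 1.061200 = ₹526.88

₹526.88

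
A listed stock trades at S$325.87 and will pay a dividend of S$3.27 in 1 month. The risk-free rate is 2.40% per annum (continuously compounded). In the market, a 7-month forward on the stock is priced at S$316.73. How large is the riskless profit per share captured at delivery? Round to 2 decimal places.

S$10.42 per share

PV(dividends) I = 3.27·e^(−0.0240·1/12) = 3.2635
Fair forward F* = (S − I)·e^(rT) = (325.87 − 3.2635)·e^0.014000 = 322.6065 × 1.014098 = 327.1546
Market S$316.73 < fair 327.1546: forward underpriced → reverse cash-and-carry (short the stock, invest proceeds at r, pay the dividends, go long the forward).
Profit at T = |F_mkt − F*| = |316.73 − 327.1546| = S$10.42 per share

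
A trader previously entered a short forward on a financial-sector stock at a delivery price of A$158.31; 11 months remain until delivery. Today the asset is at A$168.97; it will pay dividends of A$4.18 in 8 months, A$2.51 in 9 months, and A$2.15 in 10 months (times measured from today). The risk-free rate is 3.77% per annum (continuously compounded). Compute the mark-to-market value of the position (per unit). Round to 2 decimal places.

-A$7.44

PV(remaining dividends) I = 4.18·e^(−0.0377·8/12) + 2.51·e^(−0.0377·9/12) + 2.15·e^(−0.0377·10/12) = 8.5998
Current forward F = (S − I)·e^(rT) = (168.97 − 8.5998)·e^(0.0377·11/12) = 160.3702 × 1.035162 = 166.0091
Value (long) = (F − K)·e^(−rT) = (166.0091 − 158.31) × 0.966032 = 7.4376
Short position value = −(long value) = -A$7.44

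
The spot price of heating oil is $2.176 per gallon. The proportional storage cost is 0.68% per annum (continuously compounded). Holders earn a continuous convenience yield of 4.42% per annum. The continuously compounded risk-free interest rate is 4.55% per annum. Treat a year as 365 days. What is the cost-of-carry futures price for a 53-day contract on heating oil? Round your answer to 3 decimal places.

Net carry = r + u − y = 0.0455 + 0.0068 − 0.0442 = 0.0081
F = S·e^((r+u−y)T) = 2.176 · e^(0.0081 × 53/365) = 2.176 · e^0.001176
= 2.176 × 1.001177 = $2.179 per gallon

$2.179 per gallon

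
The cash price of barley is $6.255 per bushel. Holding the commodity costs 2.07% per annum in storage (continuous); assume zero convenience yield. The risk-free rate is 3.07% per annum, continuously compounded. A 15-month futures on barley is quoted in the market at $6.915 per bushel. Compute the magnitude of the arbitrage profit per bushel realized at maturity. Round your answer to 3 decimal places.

Fair futures: F* = S·e^(carry·T), with carry = (r + u) = 0.0307 + 0.0207 = 0.0514
F* = 6.255 · e^(0.0514 × 15/12) = 6.255 · e^0.064250 = 6.255 × 1.066359 = $6.6701
Market $6.915 > fair $6.6701: forward overpriced → cash-and-carry (buy spot, short the forward).
At maturity, profit = |F_mkt − F*| = |6.915 − 6.6701| = $0.245 per bushel

$0.245 per bushel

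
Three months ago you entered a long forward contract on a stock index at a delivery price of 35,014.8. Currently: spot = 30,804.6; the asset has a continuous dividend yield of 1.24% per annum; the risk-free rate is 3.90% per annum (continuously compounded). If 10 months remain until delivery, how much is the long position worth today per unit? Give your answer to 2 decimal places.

-3407.19

Current fair forward for the remaining 10 months: F = S·e^((r − q)·T), (r − q) = 0.0390 − 0.0124 = 0.0266
F = 30804.6 · e^(0.0266 × 10/12) = 30804.6 × 1.02241417 = 31495.0595
Value of long forward = (F − K)·e^(−rT) = (31495.0595 − 35014.8) · e^(−0.0390·10/12)
= -3519.7405 × 0.96802245 = -3407.19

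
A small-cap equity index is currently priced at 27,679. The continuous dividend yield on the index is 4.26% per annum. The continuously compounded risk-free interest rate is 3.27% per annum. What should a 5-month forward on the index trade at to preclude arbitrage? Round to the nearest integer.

27,565

F = S·e^((r − q)T) = 27679 · e^((0.0327 − 0.0426) × 5/12)
= 27679 · e^-0.004125 = 27679 × 0.995883
F = 27,565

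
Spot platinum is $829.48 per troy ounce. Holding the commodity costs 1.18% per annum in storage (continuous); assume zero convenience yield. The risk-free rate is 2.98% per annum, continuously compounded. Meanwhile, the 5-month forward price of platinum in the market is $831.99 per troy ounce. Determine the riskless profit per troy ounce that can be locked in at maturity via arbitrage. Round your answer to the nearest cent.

Fair forward: F* = S·e^(carry·T), with carry = (r + u) = 0.0298 + 0.0118 = 0.0416
F* = 829.48 · e^(0.0416 × 5/12) = 829.48 · e^0.017333 = 829.48 × 1.017484 = $843.9826
Market $831.99 < fair $843.9826: forward underpriced → reverse cash-and-carry (short spot, go long the forward).
At maturity, profit = |F_mkt − F*| = |831.99 − 843.9826| = $11.99 per troy ounce

$11.99 per troy ounce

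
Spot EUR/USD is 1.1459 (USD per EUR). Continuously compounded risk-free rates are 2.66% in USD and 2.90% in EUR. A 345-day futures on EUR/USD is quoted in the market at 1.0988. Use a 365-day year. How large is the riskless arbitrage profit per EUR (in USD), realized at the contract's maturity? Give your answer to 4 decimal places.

Fair futures: F* = S·e^(carry·T), with carry = (r_USD − r_EUR) = 0.0266 − 0.0290 = -0.0024
F* = 1.1459 · e^(-0.0024 × 345/365) = 1.1459 · e^-0.002268 = 1.1459 × 0.997735 = 1.1433
Market 1.0988 < fair 1.1433: forward underpriced → reverse cash-and-carry (short spot, go long the forward).
At maturity, profit = |F_mkt − F*| = |1.0988 − 1.1433| = 0.0445 per EUR (in USD)

0.0445 per EUR (in USD)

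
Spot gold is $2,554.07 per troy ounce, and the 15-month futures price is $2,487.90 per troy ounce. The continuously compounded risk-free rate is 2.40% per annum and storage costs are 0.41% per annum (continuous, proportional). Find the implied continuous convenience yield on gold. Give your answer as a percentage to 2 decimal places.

F = S·e^((r+u−y)T) ⇒ (r+u−y) = ln(F/S)/T
ln(2487.90/2554.07) = -0.026249; /T ⇒ -0.020999
y = r + u − ln(F/S)/T = 0.0240 + 0.0041 + 0.020999 = 0.049099
y = 4.91%

4.91%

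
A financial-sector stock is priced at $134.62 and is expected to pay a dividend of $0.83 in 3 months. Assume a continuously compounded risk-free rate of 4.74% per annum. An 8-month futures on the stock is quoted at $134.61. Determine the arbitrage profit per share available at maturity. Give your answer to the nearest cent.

$3.49 per share

PV(dividends) I = 0.83·e^(−0.0474·3/12) = 0.8202
Fair futures F* = (S − I)·e^(rT) = (134.62 − 0.8202)·e^0.031600 = 133.7998 × 1.032105 = 138.0954
Market $134.61 < fair 138.0954: forward underpriced → reverse cash-and-carry (short the stock, invest proceeds at r, pay the dividends, go long the forward).
Profit at T = |F_mkt − F*| = |134.61 − 138.0954| = $3.49 per share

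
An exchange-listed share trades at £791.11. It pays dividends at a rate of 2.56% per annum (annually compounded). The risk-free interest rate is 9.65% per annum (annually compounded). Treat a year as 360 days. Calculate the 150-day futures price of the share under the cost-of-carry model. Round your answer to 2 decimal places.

F = S · (1+r)^T / (1+q)^T
= 791.11 × 1.039131 / 1.010588 = 791.11 × 1.028244
F = £813.45

£813.45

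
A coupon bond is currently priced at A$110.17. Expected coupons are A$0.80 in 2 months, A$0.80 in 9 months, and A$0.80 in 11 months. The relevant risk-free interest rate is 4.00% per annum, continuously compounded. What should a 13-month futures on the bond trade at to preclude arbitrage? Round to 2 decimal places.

PV(coupons) I = 0.80·e^(−0.0400·2/12) + 0.80·e^(−0.0400·9/12) + 0.80·e^(−0.0400·11/12)
I = 0.7947 + 0.7764 + 0.7712 = 2.3423
F = (S − I)·e^(rT) = (110.17 − 2.3423) · e^(0.0400·13/12)
= 107.8277 · e^0.043333 = 107.8277 × 1.044286 = A$112.60

A$112.60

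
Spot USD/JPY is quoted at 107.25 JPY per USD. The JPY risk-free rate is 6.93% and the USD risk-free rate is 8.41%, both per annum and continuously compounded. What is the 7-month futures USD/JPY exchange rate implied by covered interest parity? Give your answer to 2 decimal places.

106.33

F = S·e^((r_JPY − r_USD)T) = 107.25 · e^((0.0693 − 0.0841) × 7/12)
= 107.25 · e^-0.008633 = 107.25 × 0.991404
F = 106.33 JPY per USD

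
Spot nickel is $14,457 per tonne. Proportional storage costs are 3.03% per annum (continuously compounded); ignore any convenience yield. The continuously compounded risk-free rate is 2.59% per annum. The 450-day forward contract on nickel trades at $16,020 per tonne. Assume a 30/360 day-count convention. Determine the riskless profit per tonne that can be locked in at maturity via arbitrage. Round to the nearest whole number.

Fair forward: F* = S·e^(carry·T), with carry = (r + u) = 0.0259 + 0.0303 = 0.0562
F* = 14457 · e^(0.0562 × 450/360) = 14457 · e^0.070250 = 14457 × 1.072776 = $15509.1226
Market $16020 > fair $15509.1226: forward overpriced → cash-and-carry (buy spot, short the forward).
At maturity, profit = |F_mkt − F*| = |16020 − 15509.1226| = $511 per tonne

$511 per tonne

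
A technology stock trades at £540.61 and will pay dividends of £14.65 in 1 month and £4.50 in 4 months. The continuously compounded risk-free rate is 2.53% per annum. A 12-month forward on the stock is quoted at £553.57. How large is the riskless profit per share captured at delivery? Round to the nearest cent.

PV(dividends) I = 14.65·e^(−0.0253·1/12) + 4.50·e^(−0.0253·4/12) = 19.0814
Fair forward F* = (S − I)·e^(rT) = (540.61 − 19.0814)·e^0.025300 = 521.5286 × 1.025623 = 534.8917
Market £553.57 > fair 534.8917: forward overpriced → cash-and-carry (borrow at r, buy the stock and collect the dividends, short the forward).
Profit at T = |F_mkt − F*| = |553.57 − 534.8917| = £18.68 per share

£18.68 per share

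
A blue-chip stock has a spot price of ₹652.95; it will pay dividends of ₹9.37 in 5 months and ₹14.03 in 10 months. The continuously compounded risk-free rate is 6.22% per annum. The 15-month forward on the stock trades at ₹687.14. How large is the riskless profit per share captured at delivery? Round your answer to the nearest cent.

₹5.66 per share

PV(dividends) I = 9.37·e^(−0.0622·5/12) + 14.03·e^(−0.0622·10/12) = 22.4516
Fair forward F* = (S − I)·e^(rT) = (652.95 − 22.4516)·e^0.077750 = 630.4984 × 1.080852 = 681.4755
Market ₹687.14 > fair 681.4755: forward overpriced → cash-and-carry (borrow at r, buy the stock and collect the dividends, short the forward).
Profit at T = |F_mkt − F*| = |687.14 − 681.4755| = ₹5.66 per share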